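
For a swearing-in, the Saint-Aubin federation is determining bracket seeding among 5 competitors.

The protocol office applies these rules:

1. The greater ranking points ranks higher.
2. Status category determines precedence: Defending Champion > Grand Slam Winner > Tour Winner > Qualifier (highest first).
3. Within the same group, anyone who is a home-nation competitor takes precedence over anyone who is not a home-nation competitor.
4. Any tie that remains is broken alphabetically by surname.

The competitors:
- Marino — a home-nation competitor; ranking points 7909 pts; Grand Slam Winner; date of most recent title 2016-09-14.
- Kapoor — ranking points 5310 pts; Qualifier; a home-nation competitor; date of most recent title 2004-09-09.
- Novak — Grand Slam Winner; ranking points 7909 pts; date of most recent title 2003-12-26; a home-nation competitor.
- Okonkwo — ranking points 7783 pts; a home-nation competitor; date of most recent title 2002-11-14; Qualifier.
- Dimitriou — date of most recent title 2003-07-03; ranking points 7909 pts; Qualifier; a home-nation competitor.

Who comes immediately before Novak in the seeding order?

Marino

By ranking points (higher first): Marino, Novak and Dimitriou (each 7909 pts); then Okonkwo (7783 pts); then Kapoor (5310 pts).
Among Marino, Novak and Dimitriou, by status category: Marino and Novak (Grand Slam Winner) before Dimitriou (Qualifier).
Marino and Novak are each a home-nation competitor, so the next rule applies.
Among Marino and Novak, alphabetically by surname: Marino before Novak.
Order: Marino, Novak, Dimitriou, Okonkwo, Kapoor.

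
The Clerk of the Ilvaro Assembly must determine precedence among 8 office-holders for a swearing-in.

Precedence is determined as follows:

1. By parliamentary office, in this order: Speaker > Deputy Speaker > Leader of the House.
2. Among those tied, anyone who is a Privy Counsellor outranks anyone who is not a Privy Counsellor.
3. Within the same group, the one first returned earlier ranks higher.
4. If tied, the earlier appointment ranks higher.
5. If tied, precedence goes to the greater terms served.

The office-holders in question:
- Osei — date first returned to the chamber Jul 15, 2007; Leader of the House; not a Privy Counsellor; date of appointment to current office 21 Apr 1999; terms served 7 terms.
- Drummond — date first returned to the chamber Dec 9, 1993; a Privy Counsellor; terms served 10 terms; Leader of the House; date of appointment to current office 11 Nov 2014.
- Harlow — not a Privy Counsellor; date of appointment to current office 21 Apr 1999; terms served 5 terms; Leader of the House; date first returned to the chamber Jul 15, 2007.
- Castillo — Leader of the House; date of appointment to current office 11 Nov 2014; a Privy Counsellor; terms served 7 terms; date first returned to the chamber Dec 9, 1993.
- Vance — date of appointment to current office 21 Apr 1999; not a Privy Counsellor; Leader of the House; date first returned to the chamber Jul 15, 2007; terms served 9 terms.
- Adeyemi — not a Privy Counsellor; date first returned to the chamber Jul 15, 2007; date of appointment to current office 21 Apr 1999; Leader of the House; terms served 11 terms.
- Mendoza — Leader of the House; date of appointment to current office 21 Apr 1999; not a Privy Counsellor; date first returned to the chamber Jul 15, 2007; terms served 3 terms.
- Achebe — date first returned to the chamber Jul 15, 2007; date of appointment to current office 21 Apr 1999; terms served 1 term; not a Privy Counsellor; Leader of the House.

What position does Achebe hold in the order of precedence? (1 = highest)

By parliamentary office: Drummond, Castillo, Adeyemi, Vance, Osei, Harlow, Mendoza and Achebe (Leader of the House).
Among Drummond, Castillo, Adeyemi, Vance, Osei, Harlow, Mendoza and Achebe, a Privy Counsellor before not a Privy Counsellor: Drummond and Castillo (a Privy Counsellor) before Adeyemi, Vance, Osei, Harlow, Mendoza and Achebe (not a Privy Counsellor).
Drummond and Castillo both have date first returned to the chamber Dec 9, 1993, so the next rule applies.
Drummond and Castillo both have date of appointment to current office 11 Nov 2014, so the next rule applies.
Among Drummond and Castillo, by terms served (higher first): Drummond (10 terms) before Castillo (7 terms).
Adeyemi, Vance, Osei, Harlow, Mendoza and Achebe all have date first returned to the chamber Jul 15, 2007, so the next rule applies.
Adeyemi, Vance, Osei, Harlow, Mendoza and Achebe all have date of appointment to current office 21 Apr 1999, so the next rule applies.
Among Adeyemi, Vance, Osei, Harlow, Mendoza and Achebe, by terms served (higher first): Adeyemi (11 terms) before Vance (9 terms) before Osei (7 terms) before Harlow (5 terms) before Mendoza (3 terms) before Achebe (1 term).
Order: Drummond, Castillo, Adeyemi, Vance, Osei, Harlow, Mendoza, Achebe. So position 8.

8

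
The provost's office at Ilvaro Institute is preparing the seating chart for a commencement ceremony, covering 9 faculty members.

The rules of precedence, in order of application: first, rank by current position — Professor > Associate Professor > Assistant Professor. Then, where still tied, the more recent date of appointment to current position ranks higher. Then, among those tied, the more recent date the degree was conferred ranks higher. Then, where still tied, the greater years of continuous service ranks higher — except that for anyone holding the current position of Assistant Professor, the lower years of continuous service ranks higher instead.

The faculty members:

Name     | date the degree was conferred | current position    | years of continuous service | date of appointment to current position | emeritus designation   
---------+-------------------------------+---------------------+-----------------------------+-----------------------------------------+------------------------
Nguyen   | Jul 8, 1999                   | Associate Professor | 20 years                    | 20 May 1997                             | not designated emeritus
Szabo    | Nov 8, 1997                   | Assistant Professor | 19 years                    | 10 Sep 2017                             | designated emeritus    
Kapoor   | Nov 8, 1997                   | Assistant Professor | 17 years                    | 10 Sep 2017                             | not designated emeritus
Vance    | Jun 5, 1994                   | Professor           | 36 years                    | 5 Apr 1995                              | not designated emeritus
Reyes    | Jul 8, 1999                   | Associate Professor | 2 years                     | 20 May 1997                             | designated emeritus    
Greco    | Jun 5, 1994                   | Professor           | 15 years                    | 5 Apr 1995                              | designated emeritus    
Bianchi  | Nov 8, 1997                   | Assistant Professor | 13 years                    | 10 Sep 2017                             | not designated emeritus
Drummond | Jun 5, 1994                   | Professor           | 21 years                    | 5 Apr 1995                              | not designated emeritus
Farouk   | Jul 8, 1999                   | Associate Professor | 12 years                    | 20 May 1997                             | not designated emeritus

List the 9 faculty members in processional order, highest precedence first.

Vance, Drummond, Greco, Nguyen, Farouk, Reyes, Bianchi, Kapoor, Szabo

By current position: Vance, Drummond and Greco (Professor); then Nguyen, Farouk and Reyes (Associate Professor); then Bianchi, Kapoor and Szabo (Assistant Professor).
Vance, Drummond and Greco all have date of appointment to current position 5 Apr 1995, so the next rule applies.
Vance, Drummond and Greco all have date the degree was conferred Jun 5, 1994, so the next rule applies.
Among Vance, Drummond and Greco, by years of continuous service (higher first): Vance (36 years) before Drummond (21 years) before Greco (15 years).
Nguyen, Farouk and Reyes all have date of appointment to current position 20 May 1997, so the next rule applies.
Nguyen, Farouk and Reyes all have date the degree was conferred Jul 8, 1999, so the next rule applies.
Among Nguyen, Farouk and Reyes, by years of continuous service (higher first): Nguyen (20 years) before Farouk (12 years) before Reyes (2 years).
Bianchi, Kapoor and Szabo all have date of appointment to current position 10 Sep 2017, so the next rule applies.
Bianchi, Kapoor and Szabo all have date the degree was conferred Nov 8, 1997, so the next rule applies.
Among Bianchi, Kapoor and Szabo, by years of continuous service (lower first) (reversed rule for this group): Bianchi (13 years) before Kapoor (17 years) before Szabo (19 years).
Full order: Vance, Drummond, Greco, Nguyen, Farouk, Reyes, Bianchi, Kapoor, Szabo.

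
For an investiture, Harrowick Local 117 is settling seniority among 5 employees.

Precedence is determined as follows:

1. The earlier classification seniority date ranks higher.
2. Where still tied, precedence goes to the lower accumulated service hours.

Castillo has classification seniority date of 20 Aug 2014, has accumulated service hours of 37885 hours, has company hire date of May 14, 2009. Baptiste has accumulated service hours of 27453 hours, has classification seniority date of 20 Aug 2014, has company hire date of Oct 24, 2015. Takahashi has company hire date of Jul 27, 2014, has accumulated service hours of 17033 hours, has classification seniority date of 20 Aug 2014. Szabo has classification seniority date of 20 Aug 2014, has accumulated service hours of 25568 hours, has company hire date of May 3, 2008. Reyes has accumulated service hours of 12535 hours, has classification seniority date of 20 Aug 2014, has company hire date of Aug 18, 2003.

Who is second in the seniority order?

Takahashi

By classification seniority date (earlier first): Reyes, Takahashi, Szabo, Baptiste and Castillo (each 20 Aug 2014).
Among Reyes, Takahashi, Szabo, Baptiste and Castillo, by accumulated service hours (lower first): Reyes (12535 hours) before Takahashi (17033 hours) before Szabo (25568 hours) before Baptiste (27453 hours) before Castillo (37885 hours).
Order: Reyes, Takahashi, Szabo, Baptiste, Castillo.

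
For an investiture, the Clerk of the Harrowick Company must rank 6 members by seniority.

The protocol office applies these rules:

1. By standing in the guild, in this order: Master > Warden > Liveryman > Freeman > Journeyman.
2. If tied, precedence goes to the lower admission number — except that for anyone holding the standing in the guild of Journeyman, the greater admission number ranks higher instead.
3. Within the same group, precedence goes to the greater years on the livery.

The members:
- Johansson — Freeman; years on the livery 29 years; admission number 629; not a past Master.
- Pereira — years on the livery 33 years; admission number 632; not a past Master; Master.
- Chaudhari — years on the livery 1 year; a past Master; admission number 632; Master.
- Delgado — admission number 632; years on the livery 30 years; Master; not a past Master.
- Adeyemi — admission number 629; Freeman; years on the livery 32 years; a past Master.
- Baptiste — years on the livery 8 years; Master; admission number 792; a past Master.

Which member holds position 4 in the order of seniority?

Baptiste

By standing in the guild: Pereira, Delgado, Chaudhari and Baptiste (Master); then Adeyemi and Johansson (Freeman).
Among Pereira, Delgado, Chaudhari and Baptiste, by admission number (lower first): Pereira, Delgado and Chaudhari (632) before Baptiste (792).
Among Pereira, Delgado and Chaudhari, by years on the livery (higher first): Pereira (33 years) before Delgado (30 years) before Chaudhari (1 year).
Adeyemi and Johansson both have admission number 629, so the next rule applies.
Among Adeyemi and Johansson, by years on the livery (higher first): Adeyemi (32 years) before Johansson (29 years).
Order: Pereira, Delgado, Chaudhari, Baptiste, Adeyemi, Johansson.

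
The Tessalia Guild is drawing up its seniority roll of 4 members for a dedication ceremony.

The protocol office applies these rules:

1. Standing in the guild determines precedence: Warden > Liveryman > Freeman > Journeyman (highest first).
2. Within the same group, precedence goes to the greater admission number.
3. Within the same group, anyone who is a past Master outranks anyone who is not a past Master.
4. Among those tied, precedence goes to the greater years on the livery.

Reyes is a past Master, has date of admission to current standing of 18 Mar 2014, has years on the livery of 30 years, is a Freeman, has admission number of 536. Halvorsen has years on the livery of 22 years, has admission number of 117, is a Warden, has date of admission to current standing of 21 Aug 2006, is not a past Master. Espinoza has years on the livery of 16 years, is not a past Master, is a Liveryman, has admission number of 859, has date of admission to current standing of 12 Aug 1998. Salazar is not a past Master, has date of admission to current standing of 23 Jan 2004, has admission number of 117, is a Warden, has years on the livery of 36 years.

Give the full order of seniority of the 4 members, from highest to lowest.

By standing in the guild: Salazar and Halvorsen (Warden); then Espinoza (Liveryman); then Reyes (Freeman).
Salazar and Halvorsen both have admission number 117, so the next rule applies.
Salazar and Halvorsen are each not a past Master, so the next rule applies.
Among Salazar and Halvorsen, by years on the livery (higher first): Salazar (36 years) before Halvorsen (22 years).
Full order: Salazar, Halvorsen, Espinoza, Reyes.

Salazar, Halvorsen, Espinoza, Reyes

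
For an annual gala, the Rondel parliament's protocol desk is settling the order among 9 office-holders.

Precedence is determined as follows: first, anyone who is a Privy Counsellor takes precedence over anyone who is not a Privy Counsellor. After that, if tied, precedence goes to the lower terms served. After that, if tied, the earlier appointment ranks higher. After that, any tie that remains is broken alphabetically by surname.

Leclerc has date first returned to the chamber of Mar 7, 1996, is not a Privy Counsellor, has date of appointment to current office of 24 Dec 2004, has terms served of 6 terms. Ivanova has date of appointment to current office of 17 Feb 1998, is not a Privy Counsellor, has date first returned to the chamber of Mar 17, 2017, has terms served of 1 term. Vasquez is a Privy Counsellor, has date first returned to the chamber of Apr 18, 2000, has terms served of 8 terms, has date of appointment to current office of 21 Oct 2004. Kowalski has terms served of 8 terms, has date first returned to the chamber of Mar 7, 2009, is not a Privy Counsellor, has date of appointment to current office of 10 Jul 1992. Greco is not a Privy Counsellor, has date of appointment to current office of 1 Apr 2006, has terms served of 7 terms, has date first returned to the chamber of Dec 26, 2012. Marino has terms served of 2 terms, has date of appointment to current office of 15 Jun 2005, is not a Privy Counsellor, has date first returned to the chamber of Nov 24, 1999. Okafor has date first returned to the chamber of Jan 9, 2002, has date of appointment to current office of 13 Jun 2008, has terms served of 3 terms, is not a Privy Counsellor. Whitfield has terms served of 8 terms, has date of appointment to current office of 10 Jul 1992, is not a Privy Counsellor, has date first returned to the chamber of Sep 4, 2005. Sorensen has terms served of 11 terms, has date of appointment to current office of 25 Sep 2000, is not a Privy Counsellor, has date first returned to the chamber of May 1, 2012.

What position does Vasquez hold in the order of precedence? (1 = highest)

1

By the first rule: Vasquez (a Privy Counsellor); then Ivanova, Marino, Okafor, Leclerc, Greco, Kowalski, Whitfield and Sorensen (each not a Privy Counsellor).
Among Ivanova, Marino, Okafor, Leclerc, Greco, Kowalski, Whitfield and Sorensen, by terms served (lower first): Ivanova (1 term) before Marino (2 terms) before Okafor (3 terms) before Leclerc (6 terms) before Greco (7 terms) before Kowalski and Whitfield (8 terms) before Sorensen (11 terms).
Kowalski and Whitfield both have date of appointment to current office 10 Jul 1992, so the next rule applies.
Among Kowalski and Whitfield, alphabetically by surname: Kowalski before Whitfield.
Order: Vasquez, Ivanova, Marino, Okafor, Leclerc, Greco, Kowalski, Whitfield, Sorensen. So position 1.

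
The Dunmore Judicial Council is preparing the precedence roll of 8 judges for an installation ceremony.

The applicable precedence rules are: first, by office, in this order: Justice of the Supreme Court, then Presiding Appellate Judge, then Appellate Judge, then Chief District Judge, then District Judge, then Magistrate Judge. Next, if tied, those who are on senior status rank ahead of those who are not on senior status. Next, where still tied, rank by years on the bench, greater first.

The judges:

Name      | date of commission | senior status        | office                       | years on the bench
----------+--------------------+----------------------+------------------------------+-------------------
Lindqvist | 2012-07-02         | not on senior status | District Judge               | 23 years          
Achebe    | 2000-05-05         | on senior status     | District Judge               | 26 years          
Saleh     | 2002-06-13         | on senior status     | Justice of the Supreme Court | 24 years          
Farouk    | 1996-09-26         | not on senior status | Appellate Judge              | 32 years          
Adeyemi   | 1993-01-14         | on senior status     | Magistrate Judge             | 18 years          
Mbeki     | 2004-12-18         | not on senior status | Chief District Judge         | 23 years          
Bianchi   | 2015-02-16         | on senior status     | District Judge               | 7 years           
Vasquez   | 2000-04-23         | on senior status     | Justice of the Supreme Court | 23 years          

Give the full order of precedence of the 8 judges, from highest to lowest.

By office: Saleh and Vasquez (Justice of the Supreme Court); then Farouk (Appellate Judge); then Mbeki (Chief District Judge); then Achebe, Bianchi and Lindqvist (District Judge); then Adeyemi (Magistrate Judge).
Saleh and Vasquez are each on senior status, so the next rule applies.
Among Saleh and Vasquez, by years on the bench (higher first): Saleh (24 years) before Vasquez (23 years).
Among Achebe, Bianchi and Lindqvist, on senior status before not on senior status: Achebe and Bianchi (on senior status) before Lindqvist (not on senior status).
Among Achebe and Bianchi, by years on the bench (higher first): Achebe (26 years) before Bianchi (7 years).
Full order: Saleh, Vasquez, Farouk, Mbeki, Achebe, Bianchi, Lindqvist, Adeyemi.

Saleh, Vasquez, Farouk, Mbeki, Achebe, Bianchi, Lindqvist, Adeyemi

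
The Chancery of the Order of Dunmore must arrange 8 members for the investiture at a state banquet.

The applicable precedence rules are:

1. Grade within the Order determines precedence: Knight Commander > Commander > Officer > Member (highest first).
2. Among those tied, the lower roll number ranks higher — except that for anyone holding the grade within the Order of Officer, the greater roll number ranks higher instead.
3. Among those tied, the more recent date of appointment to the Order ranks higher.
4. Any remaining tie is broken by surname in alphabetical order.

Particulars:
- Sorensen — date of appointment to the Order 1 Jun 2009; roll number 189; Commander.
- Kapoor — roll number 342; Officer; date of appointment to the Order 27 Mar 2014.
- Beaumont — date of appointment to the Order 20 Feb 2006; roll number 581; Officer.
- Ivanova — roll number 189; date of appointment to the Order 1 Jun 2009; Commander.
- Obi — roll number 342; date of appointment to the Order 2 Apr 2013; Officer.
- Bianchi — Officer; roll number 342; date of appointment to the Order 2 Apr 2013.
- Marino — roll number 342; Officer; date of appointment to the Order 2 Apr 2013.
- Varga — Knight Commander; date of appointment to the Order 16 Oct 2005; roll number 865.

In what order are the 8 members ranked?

By grade within the Order: Varga (Knight Commander); then Ivanova and Sorensen (Commander); then Beaumont, Kapoor, Bianchi, Marino and Obi (Officer).
Ivanova and Sorensen both have roll number 189, so the next rule applies.
Ivanova and Sorensen both have date of appointment to the Order 1 Jun 2009, so the next rule applies.
Among Ivanova and Sorensen, alphabetically by surname: Ivanova before Sorensen.
Among Beaumont, Kapoor, Bianchi, Marino and Obi, by roll number (higher first) (reversed rule for this group): Beaumont (581) before Kapoor, Bianchi, Marino and Obi (342).
Among Kapoor, Bianchi, Marino and Obi, by date of appointment to the Order (later first): Kapoor (27 Mar 2014) before Bianchi, Marino and Obi (2 Apr 2013).
Among Bianchi, Marino and Obi, alphabetically by surname: Bianchi before Marino before Obi.
Full order: Varga, Ivanova, Sorensen, Beaumont, Kapoor, Bianchi, Marino, Obi.

Varga, Ivanova, Sorensen, Beaumont, Kapoor, Bianchi, Marino, Obi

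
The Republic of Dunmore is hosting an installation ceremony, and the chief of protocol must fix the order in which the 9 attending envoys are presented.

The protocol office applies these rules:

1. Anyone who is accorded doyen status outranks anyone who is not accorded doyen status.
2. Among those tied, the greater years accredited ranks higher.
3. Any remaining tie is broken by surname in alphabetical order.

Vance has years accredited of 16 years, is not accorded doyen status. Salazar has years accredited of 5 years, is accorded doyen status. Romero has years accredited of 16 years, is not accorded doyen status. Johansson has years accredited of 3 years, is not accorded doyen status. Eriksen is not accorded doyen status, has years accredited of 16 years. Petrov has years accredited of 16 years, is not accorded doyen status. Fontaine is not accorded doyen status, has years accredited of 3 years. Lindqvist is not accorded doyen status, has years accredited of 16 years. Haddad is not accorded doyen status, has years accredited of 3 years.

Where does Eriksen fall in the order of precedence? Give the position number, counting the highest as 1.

2

By the first rule: Salazar (accorded doyen status); then Eriksen, Lindqvist, Petrov, Romero, Vance, Fontaine, Haddad and Johansson (each not accorded doyen status).
Among Eriksen, Lindqvist, Petrov, Romero, Vance, Fontaine, Haddad and Johansson, by years accredited (higher first): Eriksen, Lindqvist, Petrov, Romero and Vance (16 years) before Fontaine, Haddad and Johansson (3 years).
Among Eriksen, Lindqvist, Petrov, Romero and Vance, alphabetically by surname: Eriksen before Lindqvist before Petrov before Romero before Vance.
Among Fontaine, Haddad and Johansson, alphabetically by surname: Fontaine before Haddad before Johansson.
Order: Salazar, Eriksen, Lindqvist, Petrov, Romero, Vance, Fontaine, Haddad, Johansson. So position 2.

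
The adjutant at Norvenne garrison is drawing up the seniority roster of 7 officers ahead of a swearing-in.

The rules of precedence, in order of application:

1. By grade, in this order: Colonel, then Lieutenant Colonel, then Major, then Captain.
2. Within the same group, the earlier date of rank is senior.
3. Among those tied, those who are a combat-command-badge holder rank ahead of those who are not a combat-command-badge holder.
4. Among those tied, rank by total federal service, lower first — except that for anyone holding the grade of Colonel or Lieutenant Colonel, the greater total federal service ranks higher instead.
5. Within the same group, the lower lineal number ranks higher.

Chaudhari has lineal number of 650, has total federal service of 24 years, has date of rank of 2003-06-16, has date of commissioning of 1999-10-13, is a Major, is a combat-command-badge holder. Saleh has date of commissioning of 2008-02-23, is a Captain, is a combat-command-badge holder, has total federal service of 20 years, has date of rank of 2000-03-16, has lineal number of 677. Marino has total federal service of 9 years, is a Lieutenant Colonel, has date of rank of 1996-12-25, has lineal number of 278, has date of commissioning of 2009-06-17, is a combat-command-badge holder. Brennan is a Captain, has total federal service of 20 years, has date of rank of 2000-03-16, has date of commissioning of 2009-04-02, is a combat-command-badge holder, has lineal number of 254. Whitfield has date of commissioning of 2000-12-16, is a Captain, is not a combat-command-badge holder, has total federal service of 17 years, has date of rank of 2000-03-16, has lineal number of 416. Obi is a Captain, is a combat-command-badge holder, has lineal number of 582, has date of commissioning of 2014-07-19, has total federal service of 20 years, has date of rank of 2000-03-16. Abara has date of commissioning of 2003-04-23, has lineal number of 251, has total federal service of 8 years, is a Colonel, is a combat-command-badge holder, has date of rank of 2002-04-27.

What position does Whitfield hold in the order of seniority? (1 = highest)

By grade: Abara (Colonel); then Marino (Lieutenant Colonel); then Chaudhari (Major); then Brennan, Obi, Saleh and Whitfield (Captain).
Brennan, Obi, Saleh and Whitfield all have date of rank 2000-03-16, so the next rule applies.
Among Brennan, Obi, Saleh and Whitfield, a combat-command-badge holder before not a combat-command-badge holder: Brennan, Obi and Saleh (a combat-command-badge holder) before Whitfield (not a combat-command-badge holder).
Brennan, Obi and Saleh all have total federal service 20 years, so the next rule applies.
Among Brennan, Obi and Saleh, by lineal number (lower first): Brennan (254) before Obi (582) before Saleh (677).
Order: Abara, Marino, Chaudhari, Brennan, Obi, Saleh, Whitfield. So position 7.

7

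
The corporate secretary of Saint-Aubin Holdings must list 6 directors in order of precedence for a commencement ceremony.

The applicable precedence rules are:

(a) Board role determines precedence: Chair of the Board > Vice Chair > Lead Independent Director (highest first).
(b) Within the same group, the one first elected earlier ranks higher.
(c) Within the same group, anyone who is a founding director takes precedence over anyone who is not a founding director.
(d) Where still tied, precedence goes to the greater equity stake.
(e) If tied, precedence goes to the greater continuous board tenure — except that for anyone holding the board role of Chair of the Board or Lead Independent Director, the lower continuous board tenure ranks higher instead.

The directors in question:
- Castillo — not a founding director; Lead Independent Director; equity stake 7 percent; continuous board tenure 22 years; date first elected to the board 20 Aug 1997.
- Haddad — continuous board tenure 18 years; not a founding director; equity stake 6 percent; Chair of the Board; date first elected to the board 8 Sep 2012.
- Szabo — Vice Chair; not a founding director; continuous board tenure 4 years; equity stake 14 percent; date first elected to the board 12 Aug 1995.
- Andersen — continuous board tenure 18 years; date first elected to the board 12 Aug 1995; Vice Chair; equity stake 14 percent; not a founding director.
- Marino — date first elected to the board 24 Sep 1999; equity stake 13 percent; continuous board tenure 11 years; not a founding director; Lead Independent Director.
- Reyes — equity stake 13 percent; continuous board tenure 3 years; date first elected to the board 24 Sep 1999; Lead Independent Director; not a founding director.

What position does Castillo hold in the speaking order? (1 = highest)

By board role: Haddad (Chair of the Board); then Andersen and Szabo (Vice Chair); then Castillo, Reyes and Marino (Lead Independent Director).
Andersen and Szabo both have date first elected to the board 12 Aug 1995, so the next rule applies.
Andersen and Szabo are each not a founding director, so the next rule applies.
Andersen and Szabo both have equity stake 14 percent, so the next rule applies.
Among Andersen and Szabo, by continuous board tenure (higher first): Andersen (18 years) before Szabo (4 years).
Among Castillo, Reyes and Marino, by date first elected to the board (earlier first): Castillo (20 Aug 1997) before Reyes and Marino (24 Sep 1999).
Reyes and Marino are each not a founding director, so the next rule applies.
Reyes and Marino both have equity stake 13 percent, so the next rule applies.
Among Reyes and Marino, by continuous board tenure (lower first) (reversed rule for this group): Reyes (3 years) before Marino (11 years).
Order: Haddad, Andersen, Szabo, Castillo, Reyes, Marino. So position 4.

4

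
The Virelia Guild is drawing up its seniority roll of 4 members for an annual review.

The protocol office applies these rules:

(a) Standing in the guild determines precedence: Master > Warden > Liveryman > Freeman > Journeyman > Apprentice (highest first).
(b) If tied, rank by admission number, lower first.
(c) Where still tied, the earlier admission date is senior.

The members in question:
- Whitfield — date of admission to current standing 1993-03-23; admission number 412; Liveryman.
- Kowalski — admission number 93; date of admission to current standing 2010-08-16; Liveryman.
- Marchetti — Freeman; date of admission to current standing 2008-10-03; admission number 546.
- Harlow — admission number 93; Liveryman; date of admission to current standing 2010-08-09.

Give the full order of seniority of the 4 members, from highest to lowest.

By standing in the guild: Harlow, Kowalski and Whitfield (Liveryman); then Marchetti (Freeman).
Among Harlow, Kowalski and Whitfield, by admission number (lower first): Harlow and Kowalski (93) before Whitfield (412).
Among Harlow and Kowalski, by date of admission to current standing (earlier first): Harlow (2010-08-09) before Kowalski (2010-08-16).
Full order: Harlow, Kowalski, Whitfield, Marchetti.

Harlow, Kowalski, Whitfield, Marchetti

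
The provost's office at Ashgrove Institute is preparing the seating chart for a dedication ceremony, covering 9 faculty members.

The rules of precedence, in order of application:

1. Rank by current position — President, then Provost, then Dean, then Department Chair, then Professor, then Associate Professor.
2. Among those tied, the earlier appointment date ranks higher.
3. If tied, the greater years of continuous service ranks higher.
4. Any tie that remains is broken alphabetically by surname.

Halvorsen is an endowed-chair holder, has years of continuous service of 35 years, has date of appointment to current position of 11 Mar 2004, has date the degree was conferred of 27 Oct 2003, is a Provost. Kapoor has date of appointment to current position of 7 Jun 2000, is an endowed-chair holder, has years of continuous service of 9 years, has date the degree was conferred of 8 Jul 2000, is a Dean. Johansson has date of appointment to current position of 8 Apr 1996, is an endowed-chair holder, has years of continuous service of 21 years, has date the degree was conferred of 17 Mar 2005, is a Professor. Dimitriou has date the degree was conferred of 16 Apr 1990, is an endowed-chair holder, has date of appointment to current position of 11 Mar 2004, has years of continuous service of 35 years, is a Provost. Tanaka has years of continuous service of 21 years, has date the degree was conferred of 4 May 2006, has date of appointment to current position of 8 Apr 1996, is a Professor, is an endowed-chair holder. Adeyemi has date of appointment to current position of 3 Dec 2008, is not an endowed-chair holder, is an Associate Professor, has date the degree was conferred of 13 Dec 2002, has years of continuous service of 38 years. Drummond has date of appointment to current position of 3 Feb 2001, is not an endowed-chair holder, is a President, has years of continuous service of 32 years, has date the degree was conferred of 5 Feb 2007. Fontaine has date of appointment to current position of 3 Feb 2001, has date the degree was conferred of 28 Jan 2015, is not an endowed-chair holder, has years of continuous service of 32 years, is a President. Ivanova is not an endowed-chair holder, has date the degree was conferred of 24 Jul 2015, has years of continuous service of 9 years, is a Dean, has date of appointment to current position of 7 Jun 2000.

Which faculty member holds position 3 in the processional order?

By current position: Drummond and Fontaine (President); then Dimitriou and Halvorsen (Provost); then Ivanova and Kapoor (Dean); then Johansson and Tanaka (Professor); then Adeyemi (Associate Professor).
Drummond and Fontaine both have date of appointment to current position 3 Feb 2001, so the next rule applies.
Drummond and Fontaine both have years of continuous service 32 years, so the next rule applies.
Among Drummond and Fontaine, alphabetically by surname: Drummond before Fontaine.
Dimitriou and Halvorsen both have date of appointment to current position 11 Mar 2004, so the next rule applies.
Dimitriou and Halvorsen both have years of continuous service 35 years, so the next rule applies.
Among Dimitriou and Halvorsen, alphabetically by surname: Dimitriou before Halvorsen.
Ivanova and Kapoor both have date of appointment to current position 7 Jun 2000, so the next rule applies.
Ivanova and Kapoor both have years of continuous service 9 years, so the next rule applies.
Among Ivanova and Kapoor, alphabetically by surname: Ivanova before Kapoor.
Johansson and Tanaka both have date of appointment to current position 8 Apr 1996, so the next rule applies.
Johansson and Tanaka both have years of continuous service 21 years, so the next rule applies.
Among Johansson and Tanaka, alphabetically by surname: Johansson before Tanaka.
Order: Drummond, Fontaine, Dimitriou, Halvorsen, Ivanova, Kapoor, Johansson, Tanaka, Adeyemi.

Dimitriou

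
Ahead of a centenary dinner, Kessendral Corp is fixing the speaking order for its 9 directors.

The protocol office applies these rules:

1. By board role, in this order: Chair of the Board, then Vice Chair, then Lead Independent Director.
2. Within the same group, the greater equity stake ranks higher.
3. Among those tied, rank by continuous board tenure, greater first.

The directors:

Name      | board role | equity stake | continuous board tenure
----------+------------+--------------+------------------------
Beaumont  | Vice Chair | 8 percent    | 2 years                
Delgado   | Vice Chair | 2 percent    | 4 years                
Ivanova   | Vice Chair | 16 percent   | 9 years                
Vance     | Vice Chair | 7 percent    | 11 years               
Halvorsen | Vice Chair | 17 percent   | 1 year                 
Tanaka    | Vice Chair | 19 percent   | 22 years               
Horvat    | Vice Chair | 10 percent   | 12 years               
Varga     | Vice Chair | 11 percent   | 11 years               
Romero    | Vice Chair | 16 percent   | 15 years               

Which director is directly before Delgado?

Vance

By board role: Tanaka, Halvorsen, Romero, Ivanova, Varga, Horvat, Beaumont, Vance and Delgado (Vice Chair).
Among Tanaka, Halvorsen, Romero, Ivanova, Varga, Horvat, Beaumont, Vance and Delgado, by equity stake (higher first): Tanaka (19 percent) before Halvorsen (17 percent) before Romero and Ivanova (16 percent) before Varga (11 percent) before Horvat (10 percent) before Beaumont (8 percent) before Vance (7 percent) before Delgado (2 percent).
Among Romero and Ivanova, by continuous board tenure (higher first): Romero (15 years) before Ivanova (9 years).
Order: Tanaka, Halvorsen, Romero, Ivanova, Varga, Horvat, Beaumont, Vance, Delgado.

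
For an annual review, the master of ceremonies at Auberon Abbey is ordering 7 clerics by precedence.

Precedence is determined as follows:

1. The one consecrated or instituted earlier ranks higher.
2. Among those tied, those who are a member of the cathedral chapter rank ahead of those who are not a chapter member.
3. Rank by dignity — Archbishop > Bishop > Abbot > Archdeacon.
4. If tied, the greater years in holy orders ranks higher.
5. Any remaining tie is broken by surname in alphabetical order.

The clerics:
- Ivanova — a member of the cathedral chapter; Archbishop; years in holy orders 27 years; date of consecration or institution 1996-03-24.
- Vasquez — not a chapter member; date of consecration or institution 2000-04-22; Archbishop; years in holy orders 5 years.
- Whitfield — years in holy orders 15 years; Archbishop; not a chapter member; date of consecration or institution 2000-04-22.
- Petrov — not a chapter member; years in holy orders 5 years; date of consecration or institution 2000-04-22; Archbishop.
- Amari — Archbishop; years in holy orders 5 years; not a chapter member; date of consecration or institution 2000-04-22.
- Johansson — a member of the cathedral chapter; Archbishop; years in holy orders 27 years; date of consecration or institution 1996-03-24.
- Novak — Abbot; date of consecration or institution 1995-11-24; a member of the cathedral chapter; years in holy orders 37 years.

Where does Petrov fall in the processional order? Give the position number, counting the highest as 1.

By date of consecration or institution (earlier first): Novak (1995-11-24); then Ivanova and Johansson (both 1996-03-24); then Whitfield, Amari, Petrov and Vasquez (each 2000-04-22).
Ivanova and Johansson are each a member of the cathedral chapter, so the next rule applies.
Ivanova and Johansson are each Archbishop, so the next rule applies.
Ivanova and Johansson both have years in holy orders 27 years, so the next rule applies.
Among Ivanova and Johansson, alphabetically by surname: Ivanova before Johansson.
Whitfield, Amari, Petrov and Vasquez are each not a chapter member, so the next rule applies.
Whitfield, Amari, Petrov and Vasquez are each Archbishop, so the next rule applies.
Among Whitfield, Amari, Petrov and Vasquez, by years in holy orders (higher first): Whitfield (15 years) before Amari, Petrov and Vasquez (5 years).
Among Amari, Petrov and Vasquez, alphabetically by surname: Amari before Petrov before Vasquez.
Order: Novak, Ivanova, Johansson, Whitfield, Amari, Petrov, Vasquez. So position 6.

6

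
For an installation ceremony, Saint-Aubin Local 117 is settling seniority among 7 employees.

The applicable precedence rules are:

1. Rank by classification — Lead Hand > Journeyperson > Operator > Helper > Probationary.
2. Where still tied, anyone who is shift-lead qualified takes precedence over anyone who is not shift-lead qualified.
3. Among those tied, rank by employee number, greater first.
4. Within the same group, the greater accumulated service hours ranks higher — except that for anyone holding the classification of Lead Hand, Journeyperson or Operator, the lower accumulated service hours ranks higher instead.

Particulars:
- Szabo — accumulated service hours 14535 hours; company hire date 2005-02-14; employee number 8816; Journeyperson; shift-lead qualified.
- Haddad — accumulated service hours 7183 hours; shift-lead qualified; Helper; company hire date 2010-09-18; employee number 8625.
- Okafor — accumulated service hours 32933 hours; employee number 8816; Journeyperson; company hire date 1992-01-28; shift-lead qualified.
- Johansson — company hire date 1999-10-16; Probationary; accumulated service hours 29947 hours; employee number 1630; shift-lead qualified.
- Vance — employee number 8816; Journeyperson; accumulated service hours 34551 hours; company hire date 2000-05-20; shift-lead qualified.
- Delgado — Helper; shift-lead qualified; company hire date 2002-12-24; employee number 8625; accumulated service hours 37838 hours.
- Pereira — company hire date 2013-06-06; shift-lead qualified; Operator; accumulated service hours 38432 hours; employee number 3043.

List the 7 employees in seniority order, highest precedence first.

By classification: Szabo, Okafor and Vance (Journeyperson); then Pereira (Operator); then Delgado and Haddad (Helper); then Johansson (Probationary).
Szabo, Okafor and Vance are each shift-lead qualified, so the next rule applies.
Szabo, Okafor and Vance all have employee number 8816, so the next rule applies.
Among Szabo, Okafor and Vance, by accumulated service hours (lower first) (reversed rule for this group): Szabo (14535 hours) before Okafor (32933 hours) before Vance (34551 hours).
Delgado and Haddad are each shift-lead qualified, so the next rule applies.
Delgado and Haddad both have employee number 8625, so the next rule applies.
Among Delgado and Haddad, by accumulated service hours (higher first): Delgado (37838 hours) before Haddad (7183 hours).
Full order: Szabo, Okafor, Vance, Pereira, Delgado, Haddad, Johansson.

Szabo, Okafor, Vance, Pereira, Delgado, Haddad, Johansson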